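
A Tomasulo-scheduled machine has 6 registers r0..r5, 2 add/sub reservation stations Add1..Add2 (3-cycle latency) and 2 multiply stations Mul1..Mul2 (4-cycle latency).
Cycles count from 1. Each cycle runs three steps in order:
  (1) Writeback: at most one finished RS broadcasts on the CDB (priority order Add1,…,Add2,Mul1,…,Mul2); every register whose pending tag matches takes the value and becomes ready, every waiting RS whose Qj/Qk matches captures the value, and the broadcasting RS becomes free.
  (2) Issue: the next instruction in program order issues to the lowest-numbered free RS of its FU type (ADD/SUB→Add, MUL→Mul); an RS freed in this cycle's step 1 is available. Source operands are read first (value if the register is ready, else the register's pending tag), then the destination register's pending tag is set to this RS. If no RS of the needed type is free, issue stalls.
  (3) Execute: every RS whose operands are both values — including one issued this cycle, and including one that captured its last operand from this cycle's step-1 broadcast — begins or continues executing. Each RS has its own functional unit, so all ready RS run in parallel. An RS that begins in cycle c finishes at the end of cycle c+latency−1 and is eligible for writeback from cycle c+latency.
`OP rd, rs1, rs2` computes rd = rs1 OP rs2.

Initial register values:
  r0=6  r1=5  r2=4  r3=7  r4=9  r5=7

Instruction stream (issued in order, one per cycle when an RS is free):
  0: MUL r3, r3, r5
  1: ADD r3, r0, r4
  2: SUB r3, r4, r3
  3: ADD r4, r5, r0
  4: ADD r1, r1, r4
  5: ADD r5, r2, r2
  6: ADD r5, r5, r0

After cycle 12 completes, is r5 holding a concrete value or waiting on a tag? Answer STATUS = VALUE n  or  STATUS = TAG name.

STATUS = TAG Add1

cycle 1: issue MUL r3<-Mul1 // r0:6,r1:5,r2:4,r3:Mul1,r4:9,r5:7
cycle 2: issue ADD r3<-Add1 // r0:6,r1:5,r2:4,r3:Add1,r4:9,r5:7
cycle 3: issue SUB r3<-Add2 // r0:6,r1:5,r2:4,r3:Add2,r4:9,r5:7
cycle 4: stall // r0:6,r1:5,r2:4,r3:Add2,r4:9,r5:7
cycle 5: CDB Add1=15; issue ADD r4<-Add1 // r0:6,r1:5,r2:4,r3:Add2,r4:Add1,r5:7
cycle 6: CDB Mul1=49; stall // r0:6,r1:5,r2:4,r3:Add2,r4:Add1,r5:7
cycle 7: stall // r0:6,r1:5,r2:4,r3:Add2,r4:Add1,r5:7
cycle 8: CDB Add1=13; issue ADD r1<-Add1 // r0:6,r1:Add1,r2:4,r3:Add2,r4:13,r5:7
cycle 9: CDB Add2=-6; issue ADD r5<-Add2 // r0:6,r1:Add1,r2:4,r3:-6,r4:13,r5:Add2
cycle 10: stall // r0:6,r1:Add1,r2:4,r3:-6,r4:13,r5:Add2
cycle 11: CDB Add1=18; issue ADD r5<-Add1 // r0:6,r1:18,r2:4,r3:-6,r4:13,r5:Add1
cycle 12: CDB Add2=8 // r0:6,r1:18,r2:4,r3:-6,r4:13,r5:Add1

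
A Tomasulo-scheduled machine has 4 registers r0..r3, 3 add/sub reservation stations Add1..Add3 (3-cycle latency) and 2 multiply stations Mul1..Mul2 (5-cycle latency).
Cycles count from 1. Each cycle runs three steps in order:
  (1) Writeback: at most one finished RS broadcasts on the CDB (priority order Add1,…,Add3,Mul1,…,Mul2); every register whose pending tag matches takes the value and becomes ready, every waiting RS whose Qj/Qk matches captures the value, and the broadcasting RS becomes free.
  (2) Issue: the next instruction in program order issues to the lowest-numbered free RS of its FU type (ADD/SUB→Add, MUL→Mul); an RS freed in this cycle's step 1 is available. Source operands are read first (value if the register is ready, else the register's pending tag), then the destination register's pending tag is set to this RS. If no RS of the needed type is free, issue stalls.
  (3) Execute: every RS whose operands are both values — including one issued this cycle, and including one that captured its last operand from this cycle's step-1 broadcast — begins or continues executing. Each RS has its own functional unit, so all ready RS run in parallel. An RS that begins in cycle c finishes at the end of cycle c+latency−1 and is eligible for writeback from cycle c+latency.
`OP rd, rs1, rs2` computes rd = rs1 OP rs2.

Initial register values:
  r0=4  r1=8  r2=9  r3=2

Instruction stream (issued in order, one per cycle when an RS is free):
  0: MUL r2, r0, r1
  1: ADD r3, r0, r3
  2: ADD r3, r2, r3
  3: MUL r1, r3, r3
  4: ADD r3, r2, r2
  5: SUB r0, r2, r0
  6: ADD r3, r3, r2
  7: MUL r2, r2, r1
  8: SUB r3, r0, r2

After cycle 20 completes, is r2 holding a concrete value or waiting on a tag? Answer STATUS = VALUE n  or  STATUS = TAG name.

STATUS = VALUE 46208

  c1: issue MUL r2<-Mul1  regs: r0:4,r1:8,r2:Mul1,r3:2
  c2: issue ADD r3<-Add1  regs: r0:4,r1:8,r2:Mul1,r3:Add1
  c3: issue ADD r3<-Add2  regs: r0:4,r1:8,r2:Mul1,r3:Add2
  c4: issue MUL r1<-Mul2  regs: r0:4,r1:Mul2,r2:Mul1,r3:Add2
  c5: CDB Add1=6; issue ADD r3<-Add1  regs: r0:4,r1:Mul2,r2:Mul1,r3:Add1
  c6: CDB Mul1=32; issue SUB r0<-Add3  regs: r0:Add3,r1:Mul2,r2:32,r3:Add1
  c7: stall  regs: r0:Add3,r1:Mul2,r2:32,r3:Add1
  c8: stall  regs: r0:Add3,r1:Mul2,r2:32,r3:Add1
  c9: CDB Add1=64; issue ADD r3<-Add1  regs: r0:Add3,r1:Mul2,r2:32,r3:Add1
  c10: CDB Add2=38; issue MUL r2<-Mul1  regs: r0:Add3,r1:Mul2,r2:Mul1,r3:Add1
  c11: CDB Add3=28; issue SUB r3<-Add2  regs: r0:28,r1:Mul2,r2:Mul1,r3:Add2
  c12: CDB Add1=96  regs: r0:28,r1:Mul2,r2:Mul1,r3:Add2
  c13: -  regs: r0:28,r1:Mul2,r2:Mul1,r3:Add2
  c14: -  regs: r0:28,r1:Mul2,r2:Mul1,r3:Add2
  c15: CDB Mul2=1444  regs: r0:28,r1:1444,r2:Mul1,r3:Add2
  c16: -  regs: r0:28,r1:1444,r2:Mul1,r3:Add2
  c17: -  regs: r0:28,r1:1444,r2:Mul1,r3:Add2
  c18: -  regs: r0:28,r1:1444,r2:Mul1,r3:Add2
  c19: -  regs: r0:28,r1:1444,r2:Mul1,r3:Add2
  c20: CDB Mul1=46208  regs: r0:28,r1:1444,r2:46208,r3:Add2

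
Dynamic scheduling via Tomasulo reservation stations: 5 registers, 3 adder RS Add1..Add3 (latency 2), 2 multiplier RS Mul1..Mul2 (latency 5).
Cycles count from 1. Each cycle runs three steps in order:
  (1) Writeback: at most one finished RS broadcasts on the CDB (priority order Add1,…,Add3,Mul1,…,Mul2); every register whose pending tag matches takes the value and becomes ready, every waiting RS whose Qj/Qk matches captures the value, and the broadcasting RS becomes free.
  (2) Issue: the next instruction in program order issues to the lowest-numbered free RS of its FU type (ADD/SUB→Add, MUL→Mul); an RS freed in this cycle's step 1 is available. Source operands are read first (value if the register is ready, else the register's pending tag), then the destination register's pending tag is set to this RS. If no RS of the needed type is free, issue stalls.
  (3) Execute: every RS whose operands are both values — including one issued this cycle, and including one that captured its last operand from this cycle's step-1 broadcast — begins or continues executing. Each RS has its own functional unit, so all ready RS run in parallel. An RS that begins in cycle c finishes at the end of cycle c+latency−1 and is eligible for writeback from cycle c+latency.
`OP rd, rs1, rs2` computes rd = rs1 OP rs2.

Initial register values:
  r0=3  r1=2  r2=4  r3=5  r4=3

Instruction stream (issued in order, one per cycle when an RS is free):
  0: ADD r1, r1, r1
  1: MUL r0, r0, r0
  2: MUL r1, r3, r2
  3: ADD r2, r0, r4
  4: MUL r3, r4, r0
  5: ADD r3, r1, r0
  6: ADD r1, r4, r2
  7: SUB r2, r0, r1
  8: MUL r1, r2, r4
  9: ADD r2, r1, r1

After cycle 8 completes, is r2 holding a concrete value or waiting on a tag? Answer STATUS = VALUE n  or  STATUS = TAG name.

cycle 1: issue ADD r1<-Add1 // r0:3,r1:Add1,r2:4,r3:5,r4:3
cycle 2: issue MUL r0<-Mul1 // r0:Mul1,r1:Add1,r2:4,r3:5,r4:3
cycle 3: CDB Add1=4; issue MUL r1<-Mul2 // r0:Mul1,r1:Mul2,r2:4,r3:5,r4:3
cycle 4: issue ADD r2<-Add1 // r0:Mul1,r1:Mul2,r2:Add1,r3:5,r4:3
cycle 5: stall // r0:Mul1,r1:Mul2,r2:Add1,r3:5,r4:3
cycle 6: stall // r0:Mul1,r1:Mul2,r2:Add1,r3:5,r4:3
cycle 7: CDB Mul1=9; issue MUL r3<-Mul1 // r0:9,r1:Mul2,r2:Add1,r3:Mul1,r4:3
cycle 8: CDB Mul2=20; issue ADD r3<-Add2 // r0:9,r1:20,r2:Add1,r3:Add2,r4:3

STATUS = TAG Add1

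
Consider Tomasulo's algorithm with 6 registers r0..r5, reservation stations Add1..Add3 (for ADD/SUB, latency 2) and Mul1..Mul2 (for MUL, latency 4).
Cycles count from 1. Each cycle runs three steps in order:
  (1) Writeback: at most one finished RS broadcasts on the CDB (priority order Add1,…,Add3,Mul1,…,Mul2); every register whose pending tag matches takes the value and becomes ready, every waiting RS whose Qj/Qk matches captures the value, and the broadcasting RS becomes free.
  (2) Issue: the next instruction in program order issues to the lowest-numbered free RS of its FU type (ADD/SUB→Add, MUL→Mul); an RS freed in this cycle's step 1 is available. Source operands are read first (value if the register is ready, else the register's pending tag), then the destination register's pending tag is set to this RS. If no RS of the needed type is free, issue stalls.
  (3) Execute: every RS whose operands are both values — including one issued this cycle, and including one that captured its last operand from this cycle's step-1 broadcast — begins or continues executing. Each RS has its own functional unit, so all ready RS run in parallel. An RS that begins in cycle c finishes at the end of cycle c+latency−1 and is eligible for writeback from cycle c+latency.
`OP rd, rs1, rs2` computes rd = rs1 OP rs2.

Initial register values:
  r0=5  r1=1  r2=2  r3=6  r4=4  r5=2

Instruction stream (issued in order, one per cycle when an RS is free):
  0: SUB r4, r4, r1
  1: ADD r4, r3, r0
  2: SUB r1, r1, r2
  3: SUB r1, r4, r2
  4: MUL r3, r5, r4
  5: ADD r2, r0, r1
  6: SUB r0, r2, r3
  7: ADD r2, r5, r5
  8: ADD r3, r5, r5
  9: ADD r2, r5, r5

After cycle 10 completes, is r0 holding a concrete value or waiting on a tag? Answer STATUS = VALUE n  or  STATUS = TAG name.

c1: issue SUB r4<-Add1 | r0:5,r1:1,r2:2,r3:6,r4:Add1,r5:2
c2: issue ADD r4<-Add2 | r0:5,r1:1,r2:2,r3:6,r4:Add2,r5:2
c3: CDB Add1=3; issue SUB r1<-Add1 | r0:5,r1:Add1,r2:2,r3:6,r4:Add2,r5:2
c4: CDB Add2=11; issue SUB r1<-Add2 | r0:5,r1:Add2,r2:2,r3:6,r4:11,r5:2
c5: CDB Add1=-1; issue MUL r3<-Mul1 | r0:5,r1:Add2,r2:2,r3:Mul1,r4:11,r5:2
c6: CDB Add2=9; issue ADD r2<-Add1 | r0:5,r1:9,r2:Add1,r3:Mul1,r4:11,r5:2
c7: issue SUB r0<-Add2 | r0:Add2,r1:9,r2:Add1,r3:Mul1,r4:11,r5:2
c8: CDB Add1=14; issue ADD r2<-Add1 | r0:Add2,r1:9,r2:Add1,r3:Mul1,r4:11,r5:2
c9: CDB Mul1=22; issue ADD r3<-Add3 | r0:Add2,r1:9,r2:Add1,r3:Add3,r4:11,r5:2
c10: CDB Add1=4; issue ADD r2<-Add1 | r0:Add2,r1:9,r2:Add1,r3:Add3,r4:11,r5:2

STATUS = TAG Add2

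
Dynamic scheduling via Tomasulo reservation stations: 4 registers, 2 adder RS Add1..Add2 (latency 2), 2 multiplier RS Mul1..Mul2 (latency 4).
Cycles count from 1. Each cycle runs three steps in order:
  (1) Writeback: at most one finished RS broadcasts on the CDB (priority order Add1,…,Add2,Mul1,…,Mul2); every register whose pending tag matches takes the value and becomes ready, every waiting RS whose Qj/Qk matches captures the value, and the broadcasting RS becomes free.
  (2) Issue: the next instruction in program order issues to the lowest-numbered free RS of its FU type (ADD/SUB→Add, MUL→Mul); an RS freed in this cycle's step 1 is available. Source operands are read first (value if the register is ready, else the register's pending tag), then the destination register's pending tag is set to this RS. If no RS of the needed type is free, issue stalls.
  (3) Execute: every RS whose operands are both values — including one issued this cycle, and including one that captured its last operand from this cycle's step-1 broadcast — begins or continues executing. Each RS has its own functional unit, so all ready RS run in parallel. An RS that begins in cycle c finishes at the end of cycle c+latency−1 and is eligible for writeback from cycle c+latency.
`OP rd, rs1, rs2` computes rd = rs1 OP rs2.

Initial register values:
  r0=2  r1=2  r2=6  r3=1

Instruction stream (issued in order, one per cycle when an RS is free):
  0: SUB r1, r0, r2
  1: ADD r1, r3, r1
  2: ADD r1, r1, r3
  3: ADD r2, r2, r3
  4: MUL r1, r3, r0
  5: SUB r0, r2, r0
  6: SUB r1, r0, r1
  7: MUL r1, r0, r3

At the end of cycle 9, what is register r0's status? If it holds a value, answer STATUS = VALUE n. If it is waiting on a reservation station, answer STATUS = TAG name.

  c1: issue SUB r1<-Add1  regs: r0:2,r1:Add1,r2:6,r3:1
  c2: issue ADD r1<-Add2  regs: r0:2,r1:Add2,r2:6,r3:1
  c3: CDB Add1=-4; issue ADD r1<-Add1  regs: r0:2,r1:Add1,r2:6,r3:1
  c4: stall  regs: r0:2,r1:Add1,r2:6,r3:1
  c5: CDB Add2=-3; issue ADD r2<-Add2  regs: r0:2,r1:Add1,r2:Add2,r3:1
  c6: issue MUL r1<-Mul1  regs: r0:2,r1:Mul1,r2:Add2,r3:1
  c7: CDB Add1=-2; issue SUB r0<-Add1  regs: r0:Add1,r1:Mul1,r2:Add2,r3:1
  c8: CDB Add2=7; issue SUB r1<-Add2  regs: r0:Add1,r1:Add2,r2:7,r3:1
  c9: issue MUL r1<-Mul2  regs: r0:Add1,r1:Mul2,r2:7,r3:1

STATUS = TAG Add1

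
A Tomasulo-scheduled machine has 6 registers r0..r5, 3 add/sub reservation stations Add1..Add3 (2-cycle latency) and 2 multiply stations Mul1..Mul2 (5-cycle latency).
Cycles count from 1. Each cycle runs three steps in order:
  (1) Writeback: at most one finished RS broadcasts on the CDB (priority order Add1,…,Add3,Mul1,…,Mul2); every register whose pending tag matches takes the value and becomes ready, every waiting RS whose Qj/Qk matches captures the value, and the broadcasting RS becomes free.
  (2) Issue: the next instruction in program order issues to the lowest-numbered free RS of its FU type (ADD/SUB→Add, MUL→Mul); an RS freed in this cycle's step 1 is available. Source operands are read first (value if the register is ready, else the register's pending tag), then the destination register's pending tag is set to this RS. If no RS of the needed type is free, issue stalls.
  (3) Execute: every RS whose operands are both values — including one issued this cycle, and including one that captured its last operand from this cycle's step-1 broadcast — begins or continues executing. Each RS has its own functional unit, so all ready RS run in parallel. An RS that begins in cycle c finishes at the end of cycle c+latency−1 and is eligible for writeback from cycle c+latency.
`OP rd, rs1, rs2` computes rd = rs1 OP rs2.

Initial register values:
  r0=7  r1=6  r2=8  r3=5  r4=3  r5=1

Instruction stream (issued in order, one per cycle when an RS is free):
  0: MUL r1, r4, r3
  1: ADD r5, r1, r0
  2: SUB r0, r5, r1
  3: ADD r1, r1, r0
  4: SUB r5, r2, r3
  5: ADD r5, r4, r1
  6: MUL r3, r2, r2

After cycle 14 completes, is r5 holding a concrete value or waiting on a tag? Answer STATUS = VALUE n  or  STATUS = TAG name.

c1: issue MUL r1<-Mul1 | r0:7,r1:Mul1,r2:8,r3:5,r4:3,r5:1
c2: issue ADD r5<-Add1 | r0:7,r1:Mul1,r2:8,r3:5,r4:3,r5:Add1
c3: issue SUB r0<-Add2 | r0:Add2,r1:Mul1,r2:8,r3:5,r4:3,r5:Add1
c4: issue ADD r1<-Add3 | r0:Add2,r1:Add3,r2:8,r3:5,r4:3,r5:Add1
c5: stall | r0:Add2,r1:Add3,r2:8,r3:5,r4:3,r5:Add1
c6: CDB Mul1=15; stall | r0:Add2,r1:Add3,r2:8,r3:5,r4:3,r5:Add1
c7: stall | r0:Add2,r1:Add3,r2:8,r3:5,r4:3,r5:Add1
c8: CDB Add1=22; issue SUB r5<-Add1 | r0:Add2,r1:Add3,r2:8,r3:5,r4:3,r5:Add1
c9: stall | r0:Add2,r1:Add3,r2:8,r3:5,r4:3,r5:Add1
c10: CDB Add1=3; issue ADD r5<-Add1 | r0:Add2,r1:Add3,r2:8,r3:5,r4:3,r5:Add1
c11: CDB Add2=7; issue MUL r3<-Mul1 | r0:7,r1:Add3,r2:8,r3:Mul1,r4:3,r5:Add1
c12: - | r0:7,r1:Add3,r2:8,r3:Mul1,r4:3,r5:Add1
c13: CDB Add3=22 | r0:7,r1:22,r2:8,r3:Mul1,r4:3,r5:Add1
c14: - | r0:7,r1:22,r2:8,r3:Mul1,r4:3,r5:Add1

STATUS = TAG Add1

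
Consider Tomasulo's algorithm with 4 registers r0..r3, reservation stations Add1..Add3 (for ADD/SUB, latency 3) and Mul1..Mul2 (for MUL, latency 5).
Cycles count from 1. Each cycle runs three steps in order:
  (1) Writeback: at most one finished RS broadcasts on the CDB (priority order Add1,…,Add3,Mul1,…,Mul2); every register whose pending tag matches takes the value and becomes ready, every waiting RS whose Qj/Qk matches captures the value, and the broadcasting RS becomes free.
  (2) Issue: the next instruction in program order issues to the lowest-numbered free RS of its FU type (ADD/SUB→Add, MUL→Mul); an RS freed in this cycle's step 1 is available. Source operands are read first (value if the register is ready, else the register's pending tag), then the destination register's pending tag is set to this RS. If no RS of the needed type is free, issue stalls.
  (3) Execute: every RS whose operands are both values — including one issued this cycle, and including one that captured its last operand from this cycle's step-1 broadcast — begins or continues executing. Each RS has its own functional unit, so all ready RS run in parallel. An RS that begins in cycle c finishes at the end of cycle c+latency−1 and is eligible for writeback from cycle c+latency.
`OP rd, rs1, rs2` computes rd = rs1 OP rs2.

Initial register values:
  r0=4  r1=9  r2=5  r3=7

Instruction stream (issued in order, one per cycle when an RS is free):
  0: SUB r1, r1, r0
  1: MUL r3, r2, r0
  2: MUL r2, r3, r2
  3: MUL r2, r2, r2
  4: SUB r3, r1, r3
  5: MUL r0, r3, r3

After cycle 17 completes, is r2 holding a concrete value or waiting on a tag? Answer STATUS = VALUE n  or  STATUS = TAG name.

STATUS = VALUE 10000

c1: issue SUB r1<-Add1 | r0:4,r1:Add1,r2:5,r3:7
c2: issue MUL r3<-Mul1 | r0:4,r1:Add1,r2:5,r3:Mul1
c3: issue MUL r2<-Mul2 | r0:4,r1:Add1,r2:Mul2,r3:Mul1
c4: CDB Add1=5; stall | r0:4,r1:5,r2:Mul2,r3:Mul1
c5: stall | r0:4,r1:5,r2:Mul2,r3:Mul1
c6: stall | r0:4,r1:5,r2:Mul2,r3:Mul1
c7: CDB Mul1=20; issue MUL r2<-Mul1 | r0:4,r1:5,r2:Mul1,r3:20
c8: issue SUB r3<-Add1 | r0:4,r1:5,r2:Mul1,r3:Add1
c9: stall | r0:4,r1:5,r2:Mul1,r3:Add1
c10: stall | r0:4,r1:5,r2:Mul1,r3:Add1
c11: CDB Add1=-15; stall | r0:4,r1:5,r2:Mul1,r3:-15
c12: CDB Mul2=100; issue MUL r0<-Mul2 | r0:Mul2,r1:5,r2:Mul1,r3:-15
c13: - | r0:Mul2,r1:5,r2:Mul1,r3:-15
c14: - | r0:Mul2,r1:5,r2:Mul1,r3:-15
c15: - | r0:Mul2,r1:5,r2:Mul1,r3:-15
c16: - | r0:Mul2,r1:5,r2:Mul1,r3:-15
c17: CDB Mul1=10000 | r0:Mul2,r1:5,r2:10000,r3:-15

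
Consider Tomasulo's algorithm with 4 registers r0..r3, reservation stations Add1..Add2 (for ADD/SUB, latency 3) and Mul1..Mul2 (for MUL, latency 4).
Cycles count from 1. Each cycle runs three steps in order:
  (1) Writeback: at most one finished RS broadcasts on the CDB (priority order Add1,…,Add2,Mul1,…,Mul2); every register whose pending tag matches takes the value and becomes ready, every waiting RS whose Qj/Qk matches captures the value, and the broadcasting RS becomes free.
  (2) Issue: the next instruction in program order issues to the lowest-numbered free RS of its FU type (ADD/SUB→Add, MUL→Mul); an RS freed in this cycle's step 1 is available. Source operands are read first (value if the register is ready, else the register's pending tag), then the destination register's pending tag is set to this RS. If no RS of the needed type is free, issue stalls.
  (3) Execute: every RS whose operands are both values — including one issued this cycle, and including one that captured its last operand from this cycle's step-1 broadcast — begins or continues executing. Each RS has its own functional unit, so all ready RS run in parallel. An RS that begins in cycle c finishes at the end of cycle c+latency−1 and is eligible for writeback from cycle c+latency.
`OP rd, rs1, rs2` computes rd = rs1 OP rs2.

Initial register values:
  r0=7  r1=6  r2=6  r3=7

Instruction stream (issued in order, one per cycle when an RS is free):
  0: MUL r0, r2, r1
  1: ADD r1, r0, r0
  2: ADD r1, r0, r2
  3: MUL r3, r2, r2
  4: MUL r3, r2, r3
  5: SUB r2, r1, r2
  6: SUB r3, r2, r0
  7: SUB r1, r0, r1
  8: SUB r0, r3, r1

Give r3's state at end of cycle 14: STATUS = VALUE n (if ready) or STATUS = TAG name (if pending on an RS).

STATUS = TAG Add2

cycle 1: issue MUL r0<-Mul1 // r0:Mul1,r1:6,r2:6,r3:7
cycle 2: issue ADD r1<-Add1 // r0:Mul1,r1:Add1,r2:6,r3:7
cycle 3: issue ADD r1<-Add2 // r0:Mul1,r1:Add2,r2:6,r3:7
cycle 4: issue MUL r3<-Mul2 // r0:Mul1,r1:Add2,r2:6,r3:Mul2
cycle 5: CDB Mul1=36; issue MUL r3<-Mul1 // r0:36,r1:Add2,r2:6,r3:Mul1
cycle 6: stall // r0:36,r1:Add2,r2:6,r3:Mul1
cycle 7: stall // r0:36,r1:Add2,r2:6,r3:Mul1
cycle 8: CDB Add1=72; issue SUB r2<-Add1 // r0:36,r1:Add2,r2:Add1,r3:Mul1
cycle 9: CDB Add2=42; issue SUB r3<-Add2 // r0:36,r1:42,r2:Add1,r3:Add2
cycle 10: CDB Mul2=36; stall // r0:36,r1:42,r2:Add1,r3:Add2
cycle 11: stall // r0:36,r1:42,r2:Add1,r3:Add2
cycle 12: CDB Add1=36; issue SUB r1<-Add1 // r0:36,r1:Add1,r2:36,r3:Add2
cycle 13: stall // r0:36,r1:Add1,r2:36,r3:Add2
cycle 14: CDB Mul1=216; stall // r0:36,r1:Add1,r2:36,r3:Add2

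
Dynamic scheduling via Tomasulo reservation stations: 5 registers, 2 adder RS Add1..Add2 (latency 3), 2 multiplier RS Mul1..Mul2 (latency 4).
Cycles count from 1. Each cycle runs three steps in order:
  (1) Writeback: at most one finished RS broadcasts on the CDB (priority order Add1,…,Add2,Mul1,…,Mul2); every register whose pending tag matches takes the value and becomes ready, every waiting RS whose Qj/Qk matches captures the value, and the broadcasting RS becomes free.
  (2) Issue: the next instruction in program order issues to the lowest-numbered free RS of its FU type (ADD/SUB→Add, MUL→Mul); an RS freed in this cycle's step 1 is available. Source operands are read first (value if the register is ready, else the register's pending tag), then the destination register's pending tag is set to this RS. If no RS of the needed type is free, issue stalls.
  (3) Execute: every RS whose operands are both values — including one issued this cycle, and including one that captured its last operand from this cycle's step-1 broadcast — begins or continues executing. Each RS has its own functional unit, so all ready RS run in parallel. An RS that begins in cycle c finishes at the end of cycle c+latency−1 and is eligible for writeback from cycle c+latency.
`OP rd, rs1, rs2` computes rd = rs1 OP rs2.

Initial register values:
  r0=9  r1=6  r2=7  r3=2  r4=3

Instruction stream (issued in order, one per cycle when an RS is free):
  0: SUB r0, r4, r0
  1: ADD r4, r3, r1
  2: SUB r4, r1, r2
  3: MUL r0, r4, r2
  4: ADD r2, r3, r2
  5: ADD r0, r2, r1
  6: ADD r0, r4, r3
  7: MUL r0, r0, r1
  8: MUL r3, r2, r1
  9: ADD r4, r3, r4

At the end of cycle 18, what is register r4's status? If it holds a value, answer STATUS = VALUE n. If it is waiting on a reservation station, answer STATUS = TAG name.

  c1: issue SUB r0<-Add1  regs: r0:Add1,r1:6,r2:7,r3:2,r4:3
  c2: issue ADD r4<-Add2  regs: r0:Add1,r1:6,r2:7,r3:2,r4:Add2
  c3: stall  regs: r0:Add1,r1:6,r2:7,r3:2,r4:Add2
  c4: CDB Add1=-6; issue SUB r4<-Add1  regs: r0:-6,r1:6,r2:7,r3:2,r4:Add1
  c5: CDB Add2=8; issue MUL r0<-Mul1  regs: r0:Mul1,r1:6,r2:7,r3:2,r4:Add1
  c6: issue ADD r2<-Add2  regs: r0:Mul1,r1:6,r2:Add2,r3:2,r4:Add1
  c7: CDB Add1=-1; issue ADD r0<-Add1  regs: r0:Add1,r1:6,r2:Add2,r3:2,r4:-1
  c8: stall  regs: r0:Add1,r1:6,r2:Add2,r3:2,r4:-1
  c9: CDB Add2=9; issue ADD r0<-Add2  regs: r0:Add2,r1:6,r2:9,r3:2,r4:-1
  c10: issue MUL r0<-Mul2  regs: r0:Mul2,r1:6,r2:9,r3:2,r4:-1
  c11: CDB Mul1=-7; issue MUL r3<-Mul1  regs: r0:Mul2,r1:6,r2:9,r3:Mul1,r4:-1
  c12: CDB Add1=15; issue ADD r4<-Add1  regs: r0:Mul2,r1:6,r2:9,r3:Mul1,r4:Add1
  c13: CDB Add2=1  regs: r0:Mul2,r1:6,r2:9,r3:Mul1,r4:Add1
  c14: -  regs: r0:Mul2,r1:6,r2:9,r3:Mul1,r4:Add1
  c15: CDB Mul1=54  regs: r0:Mul2,r1:6,r2:9,r3:54,r4:Add1
  c16: -  regs: r0:Mul2,r1:6,r2:9,r3:54,r4:Add1
  c17: CDB Mul2=6  regs: r0:6,r1:6,r2:9,r3:54,r4:Add1
  c18: CDB Add1=53  regs: r0:6,r1:6,r2:9,r3:54,r4:53

STATUS = VALUE 53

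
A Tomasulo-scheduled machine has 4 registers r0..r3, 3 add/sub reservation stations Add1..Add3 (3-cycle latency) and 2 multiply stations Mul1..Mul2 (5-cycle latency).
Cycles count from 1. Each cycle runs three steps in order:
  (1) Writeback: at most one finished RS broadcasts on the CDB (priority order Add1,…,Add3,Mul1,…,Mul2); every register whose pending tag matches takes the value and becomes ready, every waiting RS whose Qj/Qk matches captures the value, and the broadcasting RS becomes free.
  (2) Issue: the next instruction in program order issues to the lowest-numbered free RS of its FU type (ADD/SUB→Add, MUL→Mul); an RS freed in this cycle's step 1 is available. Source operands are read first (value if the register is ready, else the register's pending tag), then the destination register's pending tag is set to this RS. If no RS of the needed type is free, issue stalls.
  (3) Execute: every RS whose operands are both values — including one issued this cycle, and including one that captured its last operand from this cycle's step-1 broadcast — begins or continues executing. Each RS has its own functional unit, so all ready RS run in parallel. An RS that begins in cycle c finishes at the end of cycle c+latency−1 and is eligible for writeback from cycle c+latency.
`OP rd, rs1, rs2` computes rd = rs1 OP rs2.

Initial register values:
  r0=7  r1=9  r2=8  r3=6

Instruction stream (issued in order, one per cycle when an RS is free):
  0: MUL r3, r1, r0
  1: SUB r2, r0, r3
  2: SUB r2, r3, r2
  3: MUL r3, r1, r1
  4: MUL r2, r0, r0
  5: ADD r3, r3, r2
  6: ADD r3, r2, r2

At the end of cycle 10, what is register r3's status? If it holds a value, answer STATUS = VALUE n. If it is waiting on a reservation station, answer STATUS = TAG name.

STATUS = TAG Add1

  c1: issue MUL r3<-Mul1  regs: r0:7,r1:9,r2:8,r3:Mul1
  c2: issue SUB r2<-Add1  regs: r0:7,r1:9,r2:Add1,r3:Mul1
  c3: issue SUB r2<-Add2  regs: r0:7,r1:9,r2:Add2,r3:Mul1
  c4: issue MUL r3<-Mul2  regs: r0:7,r1:9,r2:Add2,r3:Mul2
  c5: stall  regs: r0:7,r1:9,r2:Add2,r3:Mul2
  c6: CDB Mul1=63; issue MUL r2<-Mul1  regs: r0:7,r1:9,r2:Mul1,r3:Mul2
  c7: issue ADD r3<-Add3  regs: r0:7,r1:9,r2:Mul1,r3:Add3
  c8: stall  regs: r0:7,r1:9,r2:Mul1,r3:Add3
  c9: CDB Add1=-56; issue ADD r3<-Add1  regs: r0:7,r1:9,r2:Mul1,r3:Add1
  c10: CDB Mul2=81  regs: r0:7,r1:9,r2:Mul1,r3:Add1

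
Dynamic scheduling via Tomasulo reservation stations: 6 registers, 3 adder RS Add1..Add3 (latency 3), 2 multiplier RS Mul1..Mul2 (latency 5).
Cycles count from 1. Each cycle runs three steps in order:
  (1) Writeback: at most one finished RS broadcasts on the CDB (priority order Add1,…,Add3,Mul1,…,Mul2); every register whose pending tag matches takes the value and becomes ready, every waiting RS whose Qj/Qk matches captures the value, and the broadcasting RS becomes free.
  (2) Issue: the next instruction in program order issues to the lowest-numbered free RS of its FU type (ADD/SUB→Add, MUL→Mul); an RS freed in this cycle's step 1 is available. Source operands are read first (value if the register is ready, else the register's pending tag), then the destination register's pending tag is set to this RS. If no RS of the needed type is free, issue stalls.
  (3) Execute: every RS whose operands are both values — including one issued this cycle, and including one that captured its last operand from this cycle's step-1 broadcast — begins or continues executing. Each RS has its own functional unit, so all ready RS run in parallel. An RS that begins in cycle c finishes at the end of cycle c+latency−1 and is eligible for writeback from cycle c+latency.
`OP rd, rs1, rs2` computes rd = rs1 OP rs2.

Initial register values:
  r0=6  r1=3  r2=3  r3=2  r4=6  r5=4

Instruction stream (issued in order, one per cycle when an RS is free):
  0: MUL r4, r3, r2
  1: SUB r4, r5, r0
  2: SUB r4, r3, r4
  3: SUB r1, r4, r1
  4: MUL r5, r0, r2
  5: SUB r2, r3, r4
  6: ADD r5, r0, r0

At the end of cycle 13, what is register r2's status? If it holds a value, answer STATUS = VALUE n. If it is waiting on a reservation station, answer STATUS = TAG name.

  c1: issue MUL r4<-Mul1  regs: r0:6,r1:3,r2:3,r3:2,r4:Mul1,r5:4
  c2: issue SUB r4<-Add1  regs: r0:6,r1:3,r2:3,r3:2,r4:Add1,r5:4
  c3: issue SUB r4<-Add2  regs: r0:6,r1:3,r2:3,r3:2,r4:Add2,r5:4
  c4: issue SUB r1<-Add3  regs: r0:6,r1:Add3,r2:3,r3:2,r4:Add2,r5:4
  c5: CDB Add1=-2; issue MUL r5<-Mul2  regs: r0:6,r1:Add3,r2:3,r3:2,r4:Add2,r5:Mul2
  c6: CDB Mul1=6; issue SUB r2<-Add1  regs: r0:6,r1:Add3,r2:Add1,r3:2,r4:Add2,r5:Mul2
  c7: stall  regs: r0:6,r1:Add3,r2:Add1,r3:2,r4:Add2,r5:Mul2
  c8: CDB Add2=4; issue ADD r5<-Add2  regs: r0:6,r1:Add3,r2:Add1,r3:2,r4:4,r5:Add2
  c9: -  regs: r0:6,r1:Add3,r2:Add1,r3:2,r4:4,r5:Add2
  c10: CDB Mul2=18  regs: r0:6,r1:Add3,r2:Add1,r3:2,r4:4,r5:Add2
  c11: CDB Add1=-2  regs: r0:6,r1:Add3,r2:-2,r3:2,r4:4,r5:Add2
  c12: CDB Add2=12  regs: r0:6,r1:Add3,r2:-2,r3:2,r4:4,r5:12
  c13: CDB Add3=1  regs: r0:6,r1:1,r2:-2,r3:2,r4:4,r5:12

STATUS = VALUE -2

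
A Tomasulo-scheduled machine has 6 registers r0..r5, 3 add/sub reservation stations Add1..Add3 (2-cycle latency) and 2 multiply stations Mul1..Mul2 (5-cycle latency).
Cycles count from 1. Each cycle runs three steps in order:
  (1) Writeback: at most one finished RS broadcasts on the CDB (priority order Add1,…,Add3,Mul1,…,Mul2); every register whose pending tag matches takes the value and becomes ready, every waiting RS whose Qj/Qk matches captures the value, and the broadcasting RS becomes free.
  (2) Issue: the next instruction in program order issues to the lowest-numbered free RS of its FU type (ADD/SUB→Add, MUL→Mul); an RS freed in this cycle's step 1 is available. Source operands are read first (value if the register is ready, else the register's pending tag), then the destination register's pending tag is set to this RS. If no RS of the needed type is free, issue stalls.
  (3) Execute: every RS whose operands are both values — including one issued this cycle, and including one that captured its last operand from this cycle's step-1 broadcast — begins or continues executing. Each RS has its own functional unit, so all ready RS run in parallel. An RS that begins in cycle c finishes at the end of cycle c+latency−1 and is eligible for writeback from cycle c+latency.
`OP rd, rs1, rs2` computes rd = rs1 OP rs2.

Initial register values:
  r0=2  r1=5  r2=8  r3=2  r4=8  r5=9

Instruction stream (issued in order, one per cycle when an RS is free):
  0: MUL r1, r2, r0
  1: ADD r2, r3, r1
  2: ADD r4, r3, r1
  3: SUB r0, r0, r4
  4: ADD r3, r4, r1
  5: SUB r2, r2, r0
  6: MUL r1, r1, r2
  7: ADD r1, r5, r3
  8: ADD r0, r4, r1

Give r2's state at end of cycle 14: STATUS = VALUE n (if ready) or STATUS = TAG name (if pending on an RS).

STATUS = VALUE 34

cycle 1: issue MUL r1<-Mul1 // r0:2,r1:Mul1,r2:8,r3:2,r4:8,r5:9
cycle 2: issue ADD r2<-Add1 // r0:2,r1:Mul1,r2:Add1,r3:2,r4:8,r5:9
cycle 3: issue ADD r4<-Add2 // r0:2,r1:Mul1,r2:Add1,r3:2,r4:Add2,r5:9
cycle 4: issue SUB r0<-Add3 // r0:Add3,r1:Mul1,r2:Add1,r3:2,r4:Add2,r5:9
cycle 5: stall // r0:Add3,r1:Mul1,r2:Add1,r3:2,r4:Add2,r5:9
cycle 6: CDB Mul1=16; stall // r0:Add3,r1:16,r2:Add1,r3:2,r4:Add2,r5:9
cycle 7: stall // r0:Add3,r1:16,r2:Add1,r3:2,r4:Add2,r5:9
cycle 8: CDB Add1=18; issue ADD r3<-Add1 // r0:Add3,r1:16,r2:18,r3:Add1,r4:Add2,r5:9
cycle 9: CDB Add2=18; issue SUB r2<-Add2 // r0:Add3,r1:16,r2:Add2,r3:Add1,r4:18,r5:9
cycle 10: issue MUL r1<-Mul1 // r0:Add3,r1:Mul1,r2:Add2,r3:Add1,r4:18,r5:9
cycle 11: CDB Add1=34; issue ADD r1<-Add1 // r0:Add3,r1:Add1,r2:Add2,r3:34,r4:18,r5:9
cycle 12: CDB Add3=-16; issue ADD r0<-Add3 // r0:Add3,r1:Add1,r2:Add2,r3:34,r4:18,r5:9
cycle 13: CDB Add1=43 // r0:Add3,r1:43,r2:Add2,r3:34,r4:18,r5:9
cycle 14: CDB Add2=34 // r0:Add3,r1:43,r2:34,r3:34,r4:18,r5:9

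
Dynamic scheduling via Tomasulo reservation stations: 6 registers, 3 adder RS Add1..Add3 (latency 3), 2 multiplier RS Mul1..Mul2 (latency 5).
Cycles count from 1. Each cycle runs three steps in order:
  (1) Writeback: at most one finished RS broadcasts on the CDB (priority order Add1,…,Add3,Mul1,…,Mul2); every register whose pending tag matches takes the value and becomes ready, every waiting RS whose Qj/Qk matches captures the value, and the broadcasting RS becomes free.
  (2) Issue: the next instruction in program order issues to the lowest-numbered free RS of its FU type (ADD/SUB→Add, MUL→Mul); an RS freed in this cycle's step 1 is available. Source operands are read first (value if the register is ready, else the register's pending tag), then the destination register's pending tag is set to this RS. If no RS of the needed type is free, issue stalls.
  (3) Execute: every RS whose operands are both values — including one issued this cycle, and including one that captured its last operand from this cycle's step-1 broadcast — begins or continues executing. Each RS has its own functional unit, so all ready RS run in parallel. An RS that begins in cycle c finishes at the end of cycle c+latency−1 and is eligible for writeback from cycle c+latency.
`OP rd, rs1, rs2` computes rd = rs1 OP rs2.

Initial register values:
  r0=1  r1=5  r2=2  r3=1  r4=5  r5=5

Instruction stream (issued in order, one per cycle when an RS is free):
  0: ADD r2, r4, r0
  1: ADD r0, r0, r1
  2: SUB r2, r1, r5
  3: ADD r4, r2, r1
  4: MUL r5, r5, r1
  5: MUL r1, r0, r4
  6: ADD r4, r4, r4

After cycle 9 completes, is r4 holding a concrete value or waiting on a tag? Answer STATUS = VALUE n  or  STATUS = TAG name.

c1: issue ADD r2<-Add1 | r0:1,r1:5,r2:Add1,r3:1,r4:5,r5:5
c2: issue ADD r0<-Add2 | r0:Add2,r1:5,r2:Add1,r3:1,r4:5,r5:5
c3: issue SUB r2<-Add3 | r0:Add2,r1:5,r2:Add3,r3:1,r4:5,r5:5
c4: CDB Add1=6; issue ADD r4<-Add1 | r0:Add2,r1:5,r2:Add3,r3:1,r4:Add1,r5:5
c5: CDB Add2=6; issue MUL r5<-Mul1 | r0:6,r1:5,r2:Add3,r3:1,r4:Add1,r5:Mul1
c6: CDB Add3=0; issue MUL r1<-Mul2 | r0:6,r1:Mul2,r2:0,r3:1,r4:Add1,r5:Mul1
c7: issue ADD r4<-Add2 | r0:6,r1:Mul2,r2:0,r3:1,r4:Add2,r5:Mul1
c8: - | r0:6,r1:Mul2,r2:0,r3:1,r4:Add2,r5:Mul1
c9: CDB Add1=5 | r0:6,r1:Mul2,r2:0,r3:1,r4:Add2,r5:Mul1

STATUS = TAG Add2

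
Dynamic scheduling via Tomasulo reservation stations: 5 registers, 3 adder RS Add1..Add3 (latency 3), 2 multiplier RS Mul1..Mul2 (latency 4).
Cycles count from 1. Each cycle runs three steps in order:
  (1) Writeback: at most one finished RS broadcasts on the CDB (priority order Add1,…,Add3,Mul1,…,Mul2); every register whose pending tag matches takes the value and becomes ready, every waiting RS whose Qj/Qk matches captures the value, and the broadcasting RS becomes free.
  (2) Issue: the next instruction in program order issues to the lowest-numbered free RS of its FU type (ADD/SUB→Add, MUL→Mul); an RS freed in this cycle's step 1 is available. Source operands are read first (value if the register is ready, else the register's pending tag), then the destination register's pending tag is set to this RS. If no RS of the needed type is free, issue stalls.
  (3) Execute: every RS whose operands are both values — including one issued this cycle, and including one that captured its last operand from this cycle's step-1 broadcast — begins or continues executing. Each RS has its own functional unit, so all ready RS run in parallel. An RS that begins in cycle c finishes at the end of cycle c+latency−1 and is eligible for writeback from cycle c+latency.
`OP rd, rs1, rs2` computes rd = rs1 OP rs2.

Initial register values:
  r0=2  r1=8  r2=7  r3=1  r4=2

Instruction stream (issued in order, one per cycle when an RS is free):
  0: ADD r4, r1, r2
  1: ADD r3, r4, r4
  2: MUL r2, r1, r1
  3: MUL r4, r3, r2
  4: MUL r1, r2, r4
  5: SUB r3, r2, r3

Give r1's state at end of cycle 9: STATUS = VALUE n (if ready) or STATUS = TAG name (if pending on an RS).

cycle 1: issue ADD r4<-Add1 // r0:2,r1:8,r2:7,r3:1,r4:Add1
cycle 2: issue ADD r3<-Add2 // r0:2,r1:8,r2:7,r3:Add2,r4:Add1
cycle 3: issue MUL r2<-Mul1 // r0:2,r1:8,r2:Mul1,r3:Add2,r4:Add1
cycle 4: CDB Add1=15; issue MUL r4<-Mul2 // r0:2,r1:8,r2:Mul1,r3:Add2,r4:Mul2
cycle 5: stall // r0:2,r1:8,r2:Mul1,r3:Add2,r4:Mul2
cycle 6: stall // r0:2,r1:8,r2:Mul1,r3:Add2,r4:Mul2
cycle 7: CDB Add2=30; stall // r0:2,r1:8,r2:Mul1,r3:30,r4:Mul2
cycle 8: CDB Mul1=64; issue MUL r1<-Mul1 // r0:2,r1:Mul1,r2:64,r3:30,r4:Mul2
cycle 9: issue SUB r3<-Add1 // r0:2,r1:Mul1,r2:64,r3:Add1,r4:Mul2

STATUS = TAG Mul1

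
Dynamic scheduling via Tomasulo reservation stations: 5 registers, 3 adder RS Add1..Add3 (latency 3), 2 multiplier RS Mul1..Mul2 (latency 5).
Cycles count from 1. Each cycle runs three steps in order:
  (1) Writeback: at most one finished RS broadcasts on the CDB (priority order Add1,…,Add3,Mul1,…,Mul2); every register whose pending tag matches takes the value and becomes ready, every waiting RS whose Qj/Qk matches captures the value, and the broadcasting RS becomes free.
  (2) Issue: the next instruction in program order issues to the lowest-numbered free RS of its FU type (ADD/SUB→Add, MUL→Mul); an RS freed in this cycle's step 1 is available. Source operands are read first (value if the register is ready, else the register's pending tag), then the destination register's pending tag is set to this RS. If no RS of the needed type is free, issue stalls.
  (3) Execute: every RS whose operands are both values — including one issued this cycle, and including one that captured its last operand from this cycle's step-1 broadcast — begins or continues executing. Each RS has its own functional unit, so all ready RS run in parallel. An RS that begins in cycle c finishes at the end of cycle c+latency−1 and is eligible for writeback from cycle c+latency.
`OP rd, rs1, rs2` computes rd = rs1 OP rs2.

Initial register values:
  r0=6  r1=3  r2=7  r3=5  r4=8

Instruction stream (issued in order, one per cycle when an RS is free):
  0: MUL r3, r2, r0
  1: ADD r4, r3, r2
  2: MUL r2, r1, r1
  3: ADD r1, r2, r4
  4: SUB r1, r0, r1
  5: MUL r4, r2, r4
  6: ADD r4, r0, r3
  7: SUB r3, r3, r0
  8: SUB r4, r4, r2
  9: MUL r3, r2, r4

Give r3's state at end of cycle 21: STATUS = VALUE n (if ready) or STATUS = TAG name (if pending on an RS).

  c1: issue MUL r3<-Mul1  regs: r0:6,r1:3,r2:7,r3:Mul1,r4:8
  c2: issue ADD r4<-Add1  regs: r0:6,r1:3,r2:7,r3:Mul1,r4:Add1
  c3: issue MUL r2<-Mul2  regs: r0:6,r1:3,r2:Mul2,r3:Mul1,r4:Add1
  c4: issue ADD r1<-Add2  regs: r0:6,r1:Add2,r2:Mul2,r3:Mul1,r4:Add1
  c5: issue SUB r1<-Add3  regs: r0:6,r1:Add3,r2:Mul2,r3:Mul1,r4:Add1
  c6: CDB Mul1=42; issue MUL r4<-Mul1  regs: r0:6,r1:Add3,r2:Mul2,r3:42,r4:Mul1
  c7: stall  regs: r0:6,r1:Add3,r2:Mul2,r3:42,r4:Mul1
  c8: CDB Mul2=9; stall  regs: r0:6,r1:Add3,r2:9,r3:42,r4:Mul1
  c9: CDB Add1=49; issue ADD r4<-Add1  regs: r0:6,r1:Add3,r2:9,r3:42,r4:Add1
  c10: stall  regs: r0:6,r1:Add3,r2:9,r3:42,r4:Add1
  c11: stall  regs: r0:6,r1:Add3,r2:9,r3:42,r4:Add1
  c12: CDB Add1=48; issue SUB r3<-Add1  regs: r0:6,r1:Add3,r2:9,r3:Add1,r4:48
  c13: CDB Add2=58; issue SUB r4<-Add2  regs: r0:6,r1:Add3,r2:9,r3:Add1,r4:Add2
  c14: CDB Mul1=441; issue MUL r3<-Mul1  regs: r0:6,r1:Add3,r2:9,r3:Mul1,r4:Add2
  c15: CDB Add1=36  regs: r0:6,r1:Add3,r2:9,r3:Mul1,r4:Add2
  c16: CDB Add2=39  regs: r0:6,r1:Add3,r2:9,r3:Mul1,r4:39
  c17: CDB Add3=-52  regs: r0:6,r1:-52,r2:9,r3:Mul1,r4:39
  c18: -  regs: r0:6,r1:-52,r2:9,r3:Mul1,r4:39
  c19: -  regs: r0:6,r1:-52,r2:9,r3:Mul1,r4:39
  c20: -  regs: r0:6,r1:-52,r2:9,r3:Mul1,r4:39
  c21: CDB Mul1=351  regs: r0:6,r1:-52,r2:9,r3:351,r4:39

STATUS = VALUE 351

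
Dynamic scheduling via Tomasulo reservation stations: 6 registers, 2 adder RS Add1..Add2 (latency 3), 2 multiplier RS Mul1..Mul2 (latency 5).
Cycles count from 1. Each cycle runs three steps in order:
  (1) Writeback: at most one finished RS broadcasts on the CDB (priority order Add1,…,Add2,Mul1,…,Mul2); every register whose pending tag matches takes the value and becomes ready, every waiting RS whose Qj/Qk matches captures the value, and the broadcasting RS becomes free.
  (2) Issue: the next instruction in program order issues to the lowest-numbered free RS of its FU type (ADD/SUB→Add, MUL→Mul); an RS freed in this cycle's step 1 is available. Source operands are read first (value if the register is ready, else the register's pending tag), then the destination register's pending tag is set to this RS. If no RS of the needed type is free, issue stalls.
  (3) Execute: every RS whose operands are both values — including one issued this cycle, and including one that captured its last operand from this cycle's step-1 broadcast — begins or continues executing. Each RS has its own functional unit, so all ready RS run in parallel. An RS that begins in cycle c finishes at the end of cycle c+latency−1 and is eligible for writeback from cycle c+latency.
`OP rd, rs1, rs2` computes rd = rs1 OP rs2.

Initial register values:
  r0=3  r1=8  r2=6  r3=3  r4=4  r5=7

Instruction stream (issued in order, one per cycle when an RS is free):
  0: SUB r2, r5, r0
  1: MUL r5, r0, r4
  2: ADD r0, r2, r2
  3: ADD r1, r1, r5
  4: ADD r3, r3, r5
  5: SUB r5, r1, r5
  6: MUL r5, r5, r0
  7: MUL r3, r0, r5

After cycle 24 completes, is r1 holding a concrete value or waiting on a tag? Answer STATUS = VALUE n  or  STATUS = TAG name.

STATUS = VALUE 20

cycle 1: issue SUB r2<-Add1 // r0:3,r1:8,r2:Add1,r3:3,r4:4,r5:7
cycle 2: issue MUL r5<-Mul1 // r0:3,r1:8,r2:Add1,r3:3,r4:4,r5:Mul1
cycle 3: issue ADD r0<-Add2 // r0:Add2,r1:8,r2:Add1,r3:3,r4:4,r5:Mul1
cycle 4: CDB Add1=4; issue ADD r1<-Add1 // r0:Add2,r1:Add1,r2:4,r3:3,r4:4,r5:Mul1
cycle 5: stall // r0:Add2,r1:Add1,r2:4,r3:3,r4:4,r5:Mul1
cycle 6: stall // r0:Add2,r1:Add1,r2:4,r3:3,r4:4,r5:Mul1
cycle 7: CDB Add2=8; issue ADD r3<-Add2 // r0:8,r1:Add1,r2:4,r3:Add2,r4:4,r5:Mul1
cycle 8: CDB Mul1=12; stall // r0:8,r1:Add1,r2:4,r3:Add2,r4:4,r5:12
cycle 9: stall // r0:8,r1:Add1,r2:4,r3:Add2,r4:4,r5:12
cycle 10: stall // r0:8,r1:Add1,r2:4,r3:Add2,r4:4,r5:12
cycle 11: CDB Add1=20; issue SUB r5<-Add1 // r0:8,r1:20,r2:4,r3:Add2,r4:4,r5:Add1
cycle 12: CDB Add2=15; issue MUL r5<-Mul1 // r0:8,r1:20,r2:4,r3:15,r4:4,r5:Mul1
cycle 13: issue MUL r3<-Mul2 // r0:8,r1:20,r2:4,r3:Mul2,r4:4,r5:Mul1
cycle 14: CDB Add1=8 // r0:8,r1:20,r2:4,r3:Mul2,r4:4,r5:Mul1
cycle 15: - // r0:8,r1:20,r2:4,r3:Mul2,r4:4,r5:Mul1
cycle 16: - // r0:8,r1:20,r2:4,r3:Mul2,r4:4,r5:Mul1
cycle 17: - // r0:8,r1:20,r2:4,r3:Mul2,r4:4,r5:Mul1
cycle 18: - // r0:8,r1:20,r2:4,r3:Mul2,r4:4,r5:Mul1
cycle 19: CDB Mul1=64 // r0:8,r1:20,r2:4,r3:Mul2,r4:4,r5:64
cycle 20: - // r0:8,r1:20,r2:4,r3:Mul2,r4:4,r5:64
cycle 21: - // r0:8,r1:20,r2:4,r3:Mul2,r4:4,r5:64
cycle 22: - // r0:8,r1:20,r2:4,r3:Mul2,r4:4,r5:64
cycle 23: - // r0:8,r1:20,r2:4,r3:Mul2,r4:4,r5:64
cycle 24: CDB Mul2=512 // r0:8,r1:20,r2:4,r3:512,r4:4,r5:64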